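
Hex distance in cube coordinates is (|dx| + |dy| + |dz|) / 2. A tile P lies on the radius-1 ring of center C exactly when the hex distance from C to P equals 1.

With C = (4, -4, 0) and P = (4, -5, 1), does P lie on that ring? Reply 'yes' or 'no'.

Answer: yes

Derivation:
|px - cx| = |4 - 4| = 0
|py - cy| = |-5 - (-4)| = 1
|pz - cz| = |1 - 0| = 1
distance = (0+1+1)/2 = 2/2 = 1
radius = 1; distance == radius -> yes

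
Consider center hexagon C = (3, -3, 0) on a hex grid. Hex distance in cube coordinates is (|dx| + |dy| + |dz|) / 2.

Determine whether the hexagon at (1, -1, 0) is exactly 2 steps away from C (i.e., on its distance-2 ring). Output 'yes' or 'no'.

Answer: yes

Derivation:
|px - cx| = |1 - 3| = 2
|py - cy| = |-1 - (-3)| = 2
|pz - cz| = |0 - 0| = 0
distance = (2+2+0)/2 = 4/2 = 2
radius = 2; distance == radius -> yes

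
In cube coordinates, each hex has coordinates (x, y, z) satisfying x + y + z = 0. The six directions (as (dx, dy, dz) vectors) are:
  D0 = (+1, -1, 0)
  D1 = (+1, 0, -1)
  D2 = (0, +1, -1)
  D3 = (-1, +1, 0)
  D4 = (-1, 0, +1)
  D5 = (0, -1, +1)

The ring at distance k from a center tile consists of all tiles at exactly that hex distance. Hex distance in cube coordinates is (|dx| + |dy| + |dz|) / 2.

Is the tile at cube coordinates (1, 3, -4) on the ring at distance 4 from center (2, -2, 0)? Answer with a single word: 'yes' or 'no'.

Answer: no

Derivation:
|px - cx| = |1 - 2| = 1
|py - cy| = |3 - (-2)| = 5
|pz - cz| = |-4 - 0| = 4
distance = (1+5+4)/2 = 10/2 = 5
radius = 4; distance != radius -> no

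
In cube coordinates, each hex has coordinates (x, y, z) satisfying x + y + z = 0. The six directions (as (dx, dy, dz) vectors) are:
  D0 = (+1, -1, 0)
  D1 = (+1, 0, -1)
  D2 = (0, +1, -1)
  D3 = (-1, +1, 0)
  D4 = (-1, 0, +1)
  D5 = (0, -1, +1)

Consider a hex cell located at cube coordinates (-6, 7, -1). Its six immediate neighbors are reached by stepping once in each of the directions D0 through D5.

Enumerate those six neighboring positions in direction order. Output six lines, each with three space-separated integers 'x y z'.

Answer: -5 6 -1
-5 7 -2
-6 8 -2
-7 8 -1
-7 7 0
-6 6 0

Derivation:
Center: (-6, 7, -1). Add each direction:
  D0: (-6, 7, -1) + (1, -1, 0) = (-5, 6, -1)
  D1: (-6, 7, -1) + (1, 0, -1) = (-5, 7, -2)
  D2: (-6, 7, -1) + (0, 1, -1) = (-6, 8, -2)
  D3: (-6, 7, -1) + (-1, 1, 0) = (-7, 8, -1)
  D4: (-6, 7, -1) + (-1, 0, 1) = (-7, 7, 0)
  D5: (-6, 7, -1) + (0, -1, 1) = (-6, 6, 0)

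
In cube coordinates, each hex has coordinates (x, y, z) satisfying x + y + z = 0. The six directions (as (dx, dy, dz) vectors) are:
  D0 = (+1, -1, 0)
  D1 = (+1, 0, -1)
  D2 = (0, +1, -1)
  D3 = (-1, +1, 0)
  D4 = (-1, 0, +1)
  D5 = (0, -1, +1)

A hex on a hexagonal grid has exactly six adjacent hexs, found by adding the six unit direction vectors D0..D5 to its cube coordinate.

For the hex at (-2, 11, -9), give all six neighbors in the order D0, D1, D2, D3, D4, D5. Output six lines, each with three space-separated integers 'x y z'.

Answer: -1 10 -9
-1 11 -10
-2 12 -10
-3 12 -9
-3 11 -8
-2 10 -8

Derivation:
Center: (-2, 11, -9). Add each direction:
  D0: (-2, 11, -9) + (1, -1, 0) = (-1, 10, -9)
  D1: (-2, 11, -9) + (1, 0, -1) = (-1, 11, -10)
  D2: (-2, 11, -9) + (0, 1, -1) = (-2, 12, -10)
  D3: (-2, 11, -9) + (-1, 1, 0) = (-3, 12, -9)
  D4: (-2, 11, -9) + (-1, 0, 1) = (-3, 11, -8)
  D5: (-2, 11, -9) + (0, -1, 1) = (-2, 10, -8)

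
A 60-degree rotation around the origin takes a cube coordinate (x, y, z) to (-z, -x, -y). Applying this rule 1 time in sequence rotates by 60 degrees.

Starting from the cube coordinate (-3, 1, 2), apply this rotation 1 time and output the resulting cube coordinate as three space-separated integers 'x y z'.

Start: (-3, 1, 2)
Step 1: (-3, 1, 2) -> (-(2), -(-3), -(1)) = (-2, 3, -1)

Answer: -2 3 -1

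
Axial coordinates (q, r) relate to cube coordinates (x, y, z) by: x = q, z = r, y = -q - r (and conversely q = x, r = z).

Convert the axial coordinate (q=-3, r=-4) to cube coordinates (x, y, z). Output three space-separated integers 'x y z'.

x = q = -3
z = r = -4
y = -x - z = -(-3) - (-4) = 7

Answer: -3 7 -4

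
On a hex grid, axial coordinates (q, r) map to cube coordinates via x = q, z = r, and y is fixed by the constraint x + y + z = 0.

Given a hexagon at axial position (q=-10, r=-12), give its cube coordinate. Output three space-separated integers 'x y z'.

x = q = -10
z = r = -12
y = -x - z = -(-10) - (-12) = 22

Answer: -10 22 -12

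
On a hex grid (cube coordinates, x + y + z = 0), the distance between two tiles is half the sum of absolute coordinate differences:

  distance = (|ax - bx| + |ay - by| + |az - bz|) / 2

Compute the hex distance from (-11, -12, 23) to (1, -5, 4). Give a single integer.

Answer: 19

Derivation:
|ax - bx| = |-11 - 1| = 12
|ay - by| = |-12 - (-5)| = 7
|az - bz| = |23 - 4| = 19
distance = (12 + 7 + 19) / 2 = 38 / 2 = 19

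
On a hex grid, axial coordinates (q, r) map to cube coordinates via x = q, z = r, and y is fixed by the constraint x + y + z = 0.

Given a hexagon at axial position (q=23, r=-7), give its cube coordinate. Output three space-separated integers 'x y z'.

Answer: 23 -16 -7

Derivation:
x = q = 23
z = r = -7
y = -x - z = -(23) - (-7) = -16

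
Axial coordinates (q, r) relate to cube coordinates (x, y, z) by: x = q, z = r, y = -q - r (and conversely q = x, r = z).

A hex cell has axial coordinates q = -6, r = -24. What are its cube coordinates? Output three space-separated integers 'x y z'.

x = q = -6
z = r = -24
y = -x - z = -(-6) - (-24) = 30

Answer: -6 30 -24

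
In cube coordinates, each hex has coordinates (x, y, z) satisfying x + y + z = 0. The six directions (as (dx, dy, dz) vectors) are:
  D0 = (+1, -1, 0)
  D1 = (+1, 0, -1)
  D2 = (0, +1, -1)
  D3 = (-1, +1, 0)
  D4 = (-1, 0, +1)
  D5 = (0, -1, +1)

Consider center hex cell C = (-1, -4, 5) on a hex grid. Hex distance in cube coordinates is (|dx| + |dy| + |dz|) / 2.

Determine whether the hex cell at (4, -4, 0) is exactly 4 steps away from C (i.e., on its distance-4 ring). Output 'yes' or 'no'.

|px - cx| = |4 - (-1)| = 5
|py - cy| = |-4 - (-4)| = 0
|pz - cz| = |0 - 5| = 5
distance = (5+0+5)/2 = 10/2 = 5
radius = 4; distance != radius -> no

Answer: no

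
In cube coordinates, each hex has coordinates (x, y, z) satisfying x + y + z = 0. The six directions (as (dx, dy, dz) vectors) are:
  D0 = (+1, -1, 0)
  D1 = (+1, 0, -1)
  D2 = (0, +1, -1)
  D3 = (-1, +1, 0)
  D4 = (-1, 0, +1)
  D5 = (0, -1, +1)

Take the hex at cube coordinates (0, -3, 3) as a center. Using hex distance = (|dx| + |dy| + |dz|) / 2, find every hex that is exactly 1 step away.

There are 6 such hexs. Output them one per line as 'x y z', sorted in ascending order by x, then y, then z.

Walk ring at distance 1 from (0, -3, 3):
Start at center + D4*1 = (-1, -3, 4)
  hex 0: (-1, -3, 4)
  hex 1: (0, -4, 4)
  hex 2: (1, -4, 3)
  hex 3: (1, -3, 2)
  hex 4: (0, -2, 2)
  hex 5: (-1, -2, 3)
Sorted: 6 hexes.

Answer: -1 -3 4
-1 -2 3
0 -4 4
0 -2 2
1 -4 3
1 -3 2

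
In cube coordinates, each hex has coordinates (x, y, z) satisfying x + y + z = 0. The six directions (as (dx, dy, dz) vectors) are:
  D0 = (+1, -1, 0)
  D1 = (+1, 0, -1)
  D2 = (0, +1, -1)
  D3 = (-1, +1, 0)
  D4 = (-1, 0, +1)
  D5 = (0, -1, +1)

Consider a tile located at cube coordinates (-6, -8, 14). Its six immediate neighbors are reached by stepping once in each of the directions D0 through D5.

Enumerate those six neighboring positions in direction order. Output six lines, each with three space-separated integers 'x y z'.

Center: (-6, -8, 14). Add each direction:
  D0: (-6, -8, 14) + (1, -1, 0) = (-5, -9, 14)
  D1: (-6, -8, 14) + (1, 0, -1) = (-5, -8, 13)
  D2: (-6, -8, 14) + (0, 1, -1) = (-6, -7, 13)
  D3: (-6, -8, 14) + (-1, 1, 0) = (-7, -7, 14)
  D4: (-6, -8, 14) + (-1, 0, 1) = (-7, -8, 15)
  D5: (-6, -8, 14) + (0, -1, 1) = (-6, -9, 15)

Answer: -5 -9 14
-5 -8 13
-6 -7 13
-7 -7 14
-7 -8 15
-6 -9 15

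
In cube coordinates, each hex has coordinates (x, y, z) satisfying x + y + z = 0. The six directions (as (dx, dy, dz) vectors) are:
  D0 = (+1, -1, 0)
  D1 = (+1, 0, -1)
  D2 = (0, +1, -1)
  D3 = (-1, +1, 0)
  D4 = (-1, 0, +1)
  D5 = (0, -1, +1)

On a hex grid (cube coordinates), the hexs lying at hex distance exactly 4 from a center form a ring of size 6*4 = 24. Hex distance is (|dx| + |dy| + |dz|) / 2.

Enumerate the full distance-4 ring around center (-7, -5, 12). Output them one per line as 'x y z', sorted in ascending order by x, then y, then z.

Answer: -11 -5 16
-11 -4 15
-11 -3 14
-11 -2 13
-11 -1 12
-10 -6 16
-10 -1 11
-9 -7 16
-9 -1 10
-8 -8 16
-8 -1 9
-7 -9 16
-7 -1 8
-6 -9 15
-6 -2 8
-5 -9 14
-5 -3 8
-4 -9 13
-4 -4 8
-3 -9 12
-3 -8 11
-3 -7 10
-3 -6 9
-3 -5 8

Derivation:
Walk ring at distance 4 from (-7, -5, 12):
Start at center + D4*4 = (-11, -5, 16)
  hex 0: (-11, -5, 16)
  hex 1: (-10, -6, 16)
  hex 2: (-9, -7, 16)
  hex 3: (-8, -8, 16)
  hex 4: (-7, -9, 16)
  hex 5: (-6, -9, 15)
  hex 6: (-5, -9, 14)
  hex 7: (-4, -9, 13)
  hex 8: (-3, -9, 12)
  hex 9: (-3, -8, 11)
  hex 10: (-3, -7, 10)
  hex 11: (-3, -6, 9)
  hex 12: (-3, -5, 8)
  hex 13: (-4, -4, 8)
  hex 14: (-5, -3, 8)
  hex 15: (-6, -2, 8)
  hex 16: (-7, -1, 8)
  hex 17: (-8, -1, 9)
  hex 18: (-9, -1, 10)
  hex 19: (-10, -1, 11)
  hex 20: (-11, -1, 12)
  hex 21: (-11, -2, 13)
  hex 22: (-11, -3, 14)
  hex 23: (-11, -4, 15)
Sorted: 24 hexes.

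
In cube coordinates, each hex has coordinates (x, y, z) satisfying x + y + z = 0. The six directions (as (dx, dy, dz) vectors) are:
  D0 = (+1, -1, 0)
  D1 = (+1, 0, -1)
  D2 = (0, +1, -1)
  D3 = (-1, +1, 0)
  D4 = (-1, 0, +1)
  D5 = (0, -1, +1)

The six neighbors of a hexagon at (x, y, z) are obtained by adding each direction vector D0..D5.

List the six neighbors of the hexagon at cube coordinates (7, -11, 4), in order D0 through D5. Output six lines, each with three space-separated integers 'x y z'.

Answer: 8 -12 4
8 -11 3
7 -10 3
6 -10 4
6 -11 5
7 -12 5

Derivation:
Center: (7, -11, 4). Add each direction:
  D0: (7, -11, 4) + (1, -1, 0) = (8, -12, 4)
  D1: (7, -11, 4) + (1, 0, -1) = (8, -11, 3)
  D2: (7, -11, 4) + (0, 1, -1) = (7, -10, 3)
  D3: (7, -11, 4) + (-1, 1, 0) = (6, -10, 4)
  D4: (7, -11, 4) + (-1, 0, 1) = (6, -11, 5)
  D5: (7, -11, 4) + (0, -1, 1) = (7, -12, 5)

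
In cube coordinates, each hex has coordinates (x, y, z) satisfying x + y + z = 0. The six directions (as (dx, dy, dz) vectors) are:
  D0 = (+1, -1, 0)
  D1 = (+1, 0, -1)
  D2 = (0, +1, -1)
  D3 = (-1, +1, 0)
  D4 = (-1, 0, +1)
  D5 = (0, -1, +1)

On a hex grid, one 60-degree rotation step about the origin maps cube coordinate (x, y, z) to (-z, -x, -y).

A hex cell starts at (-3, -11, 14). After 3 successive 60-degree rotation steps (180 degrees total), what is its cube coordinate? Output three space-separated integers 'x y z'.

Answer: 3 11 -14

Derivation:
Start: (-3, -11, 14)
Step 1: (-3, -11, 14) -> (-(14), -(-3), -(-11)) = (-14, 3, 11)
Step 2: (-14, 3, 11) -> (-(11), -(-14), -(3)) = (-11, 14, -3)
Step 3: (-11, 14, -3) -> (-(-3), -(-11), -(14)) = (3, 11, -14)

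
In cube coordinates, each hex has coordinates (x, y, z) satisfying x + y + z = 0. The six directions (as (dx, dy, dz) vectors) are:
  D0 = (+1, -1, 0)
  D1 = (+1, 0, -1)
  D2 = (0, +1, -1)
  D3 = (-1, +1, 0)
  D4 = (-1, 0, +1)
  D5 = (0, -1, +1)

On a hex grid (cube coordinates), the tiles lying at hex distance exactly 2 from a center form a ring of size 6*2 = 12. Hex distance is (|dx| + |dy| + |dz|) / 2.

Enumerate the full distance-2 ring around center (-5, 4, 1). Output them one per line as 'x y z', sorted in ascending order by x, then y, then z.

Answer: -7 4 3
-7 5 2
-7 6 1
-6 3 3
-6 6 0
-5 2 3
-5 6 -1
-4 2 2
-4 5 -1
-3 2 1
-3 3 0
-3 4 -1

Derivation:
Walk ring at distance 2 from (-5, 4, 1):
Start at center + D4*2 = (-7, 4, 3)
  hex 0: (-7, 4, 3)
  hex 1: (-6, 3, 3)
  hex 2: (-5, 2, 3)
  hex 3: (-4, 2, 2)
  hex 4: (-3, 2, 1)
  hex 5: (-3, 3, 0)
  hex 6: (-3, 4, -1)
  hex 7: (-4, 5, -1)
  hex 8: (-5, 6, -1)
  hex 9: (-6, 6, 0)
  hex 10: (-7, 6, 1)
  hex 11: (-7, 5, 2)
Sorted: 12 hexes.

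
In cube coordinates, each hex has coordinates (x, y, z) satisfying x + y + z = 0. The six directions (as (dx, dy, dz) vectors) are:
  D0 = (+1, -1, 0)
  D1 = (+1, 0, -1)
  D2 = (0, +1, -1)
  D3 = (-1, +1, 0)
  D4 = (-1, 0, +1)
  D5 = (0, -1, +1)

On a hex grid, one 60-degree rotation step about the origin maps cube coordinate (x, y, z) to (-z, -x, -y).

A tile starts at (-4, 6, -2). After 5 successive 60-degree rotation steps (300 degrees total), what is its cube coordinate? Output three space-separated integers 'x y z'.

Answer: -6 2 4

Derivation:
Start: (-4, 6, -2)
Step 1: (-4, 6, -2) -> (-(-2), -(-4), -(6)) = (2, 4, -6)
Step 2: (2, 4, -6) -> (-(-6), -(2), -(4)) = (6, -2, -4)
Step 3: (6, -2, -4) -> (-(-4), -(6), -(-2)) = (4, -6, 2)
Step 4: (4, -6, 2) -> (-(2), -(4), -(-6)) = (-2, -4, 6)
Step 5: (-2, -4, 6) -> (-(6), -(-2), -(-4)) = (-6, 2, 4)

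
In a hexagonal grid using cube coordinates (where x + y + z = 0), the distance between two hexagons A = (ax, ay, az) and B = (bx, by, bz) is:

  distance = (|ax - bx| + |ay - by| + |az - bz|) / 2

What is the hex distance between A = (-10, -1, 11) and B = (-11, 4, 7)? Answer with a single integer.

Answer: 5

Derivation:
|ax - bx| = |-10 - (-11)| = 1
|ay - by| = |-1 - 4| = 5
|az - bz| = |11 - 7| = 4
distance = (1 + 5 + 4) / 2 = 10 / 2 = 5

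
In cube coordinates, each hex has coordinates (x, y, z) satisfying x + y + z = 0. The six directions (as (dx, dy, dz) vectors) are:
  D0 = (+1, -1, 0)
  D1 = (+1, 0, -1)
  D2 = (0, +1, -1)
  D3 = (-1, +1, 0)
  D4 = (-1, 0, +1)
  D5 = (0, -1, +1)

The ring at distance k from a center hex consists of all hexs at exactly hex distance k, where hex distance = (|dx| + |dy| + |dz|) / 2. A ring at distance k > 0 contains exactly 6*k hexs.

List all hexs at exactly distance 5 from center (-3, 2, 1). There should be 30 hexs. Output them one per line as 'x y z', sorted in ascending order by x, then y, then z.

Walk ring at distance 5 from (-3, 2, 1):
Start at center + D4*5 = (-8, 2, 6)
  hex 0: (-8, 2, 6)
  hex 1: (-7, 1, 6)
  hex 2: (-6, 0, 6)
  hex 3: (-5, -1, 6)
  hex 4: (-4, -2, 6)
  hex 5: (-3, -3, 6)
  hex 6: (-2, -3, 5)
  hex 7: (-1, -3, 4)
  hex 8: (0, -3, 3)
  hex 9: (1, -3, 2)
  hex 10: (2, -3, 1)
  hex 11: (2, -2, 0)
  hex 12: (2, -1, -1)
  hex 13: (2, 0, -2)
  hex 14: (2, 1, -3)
  hex 15: (2, 2, -4)
  hex 16: (1, 3, -4)
  hex 17: (0, 4, -4)
  hex 18: (-1, 5, -4)
  hex 19: (-2, 6, -4)
  hex 20: (-3, 7, -4)
  hex 21: (-4, 7, -3)
  hex 22: (-5, 7, -2)
  hex 23: (-6, 7, -1)
  hex 24: (-7, 7, 0)
  hex 25: (-8, 7, 1)
  hex 26: (-8, 6, 2)
  hex 27: (-8, 5, 3)
  hex 28: (-8, 4, 4)
  hex 29: (-8, 3, 5)
Sorted: 30 hexes.

Answer: -8 2 6
-8 3 5
-8 4 4
-8 5 3
-8 6 2
-8 7 1
-7 1 6
-7 7 0
-6 0 6
-6 7 -1
-5 -1 6
-5 7 -2
-4 -2 6
-4 7 -3
-3 -3 6
-3 7 -4
-2 -3 5
-2 6 -4
-1 -3 4
-1 5 -4
0 -3 3
0 4 -4
1 -3 2
1 3 -4
2 -3 1
2 -2 0
2 -1 -1
2 0 -2
2 1 -3
2 2 -4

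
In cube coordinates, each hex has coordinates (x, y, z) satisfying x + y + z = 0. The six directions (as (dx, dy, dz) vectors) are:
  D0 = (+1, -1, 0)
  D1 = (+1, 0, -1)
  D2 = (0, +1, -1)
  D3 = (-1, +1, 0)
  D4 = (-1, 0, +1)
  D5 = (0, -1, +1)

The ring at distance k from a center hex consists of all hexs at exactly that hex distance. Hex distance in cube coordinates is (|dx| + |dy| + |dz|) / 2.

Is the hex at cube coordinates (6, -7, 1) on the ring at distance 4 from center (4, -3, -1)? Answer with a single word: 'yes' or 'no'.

|px - cx| = |6 - 4| = 2
|py - cy| = |-7 - (-3)| = 4
|pz - cz| = |1 - (-1)| = 2
distance = (2+4+2)/2 = 8/2 = 4
radius = 4; distance == radius -> yes

Answer: yes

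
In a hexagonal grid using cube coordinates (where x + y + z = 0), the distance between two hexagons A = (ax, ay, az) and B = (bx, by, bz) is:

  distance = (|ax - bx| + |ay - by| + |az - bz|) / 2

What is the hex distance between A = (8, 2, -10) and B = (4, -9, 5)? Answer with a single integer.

Answer: 15

Derivation:
|ax - bx| = |8 - 4| = 4
|ay - by| = |2 - (-9)| = 11
|az - bz| = |-10 - 5| = 15
distance = (4 + 11 + 15) / 2 = 30 / 2 = 15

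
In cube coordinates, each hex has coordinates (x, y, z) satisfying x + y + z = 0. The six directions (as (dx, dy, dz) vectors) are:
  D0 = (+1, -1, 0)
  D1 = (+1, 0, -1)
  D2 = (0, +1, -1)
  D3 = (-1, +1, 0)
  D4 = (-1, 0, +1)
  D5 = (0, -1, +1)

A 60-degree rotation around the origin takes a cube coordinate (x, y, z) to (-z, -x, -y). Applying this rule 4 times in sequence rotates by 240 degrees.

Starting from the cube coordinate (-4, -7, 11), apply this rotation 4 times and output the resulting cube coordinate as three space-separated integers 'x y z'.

Start: (-4, -7, 11)
Step 1: (-4, -7, 11) -> (-(11), -(-4), -(-7)) = (-11, 4, 7)
Step 2: (-11, 4, 7) -> (-(7), -(-11), -(4)) = (-7, 11, -4)
Step 3: (-7, 11, -4) -> (-(-4), -(-7), -(11)) = (4, 7, -11)
Step 4: (4, 7, -11) -> (-(-11), -(4), -(7)) = (11, -4, -7)

Answer: 11 -4 -7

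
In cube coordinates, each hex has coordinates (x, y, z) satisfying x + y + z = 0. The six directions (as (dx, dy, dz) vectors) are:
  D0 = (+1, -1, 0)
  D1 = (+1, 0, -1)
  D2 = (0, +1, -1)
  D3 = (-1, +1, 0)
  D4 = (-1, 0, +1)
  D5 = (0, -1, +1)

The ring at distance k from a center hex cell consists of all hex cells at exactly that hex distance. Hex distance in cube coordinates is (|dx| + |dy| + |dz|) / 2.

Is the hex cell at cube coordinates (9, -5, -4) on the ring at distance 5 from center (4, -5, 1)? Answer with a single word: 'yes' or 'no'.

Answer: yes

Derivation:
|px - cx| = |9 - 4| = 5
|py - cy| = |-5 - (-5)| = 0
|pz - cz| = |-4 - 1| = 5
distance = (5+0+5)/2 = 10/2 = 5
radius = 5; distance == radius -> yes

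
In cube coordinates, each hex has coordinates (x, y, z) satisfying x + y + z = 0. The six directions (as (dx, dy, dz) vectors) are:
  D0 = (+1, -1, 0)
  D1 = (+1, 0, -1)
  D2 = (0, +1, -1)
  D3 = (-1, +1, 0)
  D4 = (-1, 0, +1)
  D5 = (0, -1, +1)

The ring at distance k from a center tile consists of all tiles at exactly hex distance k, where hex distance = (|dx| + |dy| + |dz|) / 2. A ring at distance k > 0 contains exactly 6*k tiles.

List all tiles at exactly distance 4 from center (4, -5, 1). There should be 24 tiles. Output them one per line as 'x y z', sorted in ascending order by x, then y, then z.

Answer: 0 -5 5
0 -4 4
0 -3 3
0 -2 2
0 -1 1
1 -6 5
1 -1 0
2 -7 5
2 -1 -1
3 -8 5
3 -1 -2
4 -9 5
4 -1 -3
5 -9 4
5 -2 -3
6 -9 3
6 -3 -3
7 -9 2
7 -4 -3
8 -9 1
8 -8 0
8 -7 -1
8 -6 -2
8 -5 -3

Derivation:
Walk ring at distance 4 from (4, -5, 1):
Start at center + D4*4 = (0, -5, 5)
  hex 0: (0, -5, 5)
  hex 1: (1, -6, 5)
  hex 2: (2, -7, 5)
  hex 3: (3, -8, 5)
  hex 4: (4, -9, 5)
  hex 5: (5, -9, 4)
  hex 6: (6, -9, 3)
  hex 7: (7, -9, 2)
  hex 8: (8, -9, 1)
  hex 9: (8, -8, 0)
  hex 10: (8, -7, -1)
  hex 11: (8, -6, -2)
  hex 12: (8, -5, -3)
  hex 13: (7, -4, -3)
  hex 14: (6, -3, -3)
  hex 15: (5, -2, -3)
  hex 16: (4, -1, -3)
  hex 17: (3, -1, -2)
  hex 18: (2, -1, -1)
  hex 19: (1, -1, 0)
  hex 20: (0, -1, 1)
  hex 21: (0, -2, 2)
  hex 22: (0, -3, 3)
  hex 23: (0, -4, 4)
Sorted: 24 hexes.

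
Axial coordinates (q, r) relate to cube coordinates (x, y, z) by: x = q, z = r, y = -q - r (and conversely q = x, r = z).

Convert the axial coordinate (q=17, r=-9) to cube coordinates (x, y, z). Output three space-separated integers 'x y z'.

x = q = 17
z = r = -9
y = -x - z = -(17) - (-9) = -8

Answer: 17 -8 -9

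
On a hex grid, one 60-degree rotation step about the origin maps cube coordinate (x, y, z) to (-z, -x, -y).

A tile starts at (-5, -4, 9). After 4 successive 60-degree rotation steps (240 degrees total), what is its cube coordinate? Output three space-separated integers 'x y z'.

Answer: 9 -5 -4

Derivation:
Start: (-5, -4, 9)
Step 1: (-5, -4, 9) -> (-(9), -(-5), -(-4)) = (-9, 5, 4)
Step 2: (-9, 5, 4) -> (-(4), -(-9), -(5)) = (-4, 9, -5)
Step 3: (-4, 9, -5) -> (-(-5), -(-4), -(9)) = (5, 4, -9)
Step 4: (5, 4, -9) -> (-(-9), -(5), -(4)) = (9, -5, -4)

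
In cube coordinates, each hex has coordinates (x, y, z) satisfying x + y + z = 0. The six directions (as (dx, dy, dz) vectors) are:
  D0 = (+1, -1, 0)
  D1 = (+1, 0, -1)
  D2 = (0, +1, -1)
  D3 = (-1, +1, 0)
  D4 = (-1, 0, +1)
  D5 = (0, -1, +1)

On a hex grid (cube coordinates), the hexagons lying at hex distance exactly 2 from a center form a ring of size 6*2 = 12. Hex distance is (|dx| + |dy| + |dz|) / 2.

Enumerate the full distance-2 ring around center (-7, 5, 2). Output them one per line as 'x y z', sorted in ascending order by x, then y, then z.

Walk ring at distance 2 from (-7, 5, 2):
Start at center + D4*2 = (-9, 5, 4)
  hex 0: (-9, 5, 4)
  hex 1: (-8, 4, 4)
  hex 2: (-7, 3, 4)
  hex 3: (-6, 3, 3)
  hex 4: (-5, 3, 2)
  hex 5: (-5, 4, 1)
  hex 6: (-5, 5, 0)
  hex 7: (-6, 6, 0)
  hex 8: (-7, 7, 0)
  hex 9: (-8, 7, 1)
  hex 10: (-9, 7, 2)
  hex 11: (-9, 6, 3)
Sorted: 12 hexes.

Answer: -9 5 4
-9 6 3
-9 7 2
-8 4 4
-8 7 1
-7 3 4
-7 7 0
-6 3 3
-6 6 0
-5 3 2
-5 4 1
-5 5 0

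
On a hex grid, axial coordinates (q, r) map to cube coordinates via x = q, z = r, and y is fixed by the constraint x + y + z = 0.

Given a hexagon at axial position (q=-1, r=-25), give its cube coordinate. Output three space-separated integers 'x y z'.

x = q = -1
z = r = -25
y = -x - z = -(-1) - (-25) = 26

Answer: -1 26 -25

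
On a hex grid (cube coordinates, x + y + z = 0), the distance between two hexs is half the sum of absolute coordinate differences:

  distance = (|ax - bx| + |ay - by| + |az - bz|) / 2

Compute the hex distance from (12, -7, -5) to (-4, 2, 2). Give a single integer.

Answer: 16

Derivation:
|ax - bx| = |12 - (-4)| = 16
|ay - by| = |-7 - 2| = 9
|az - bz| = |-5 - 2| = 7
distance = (16 + 9 + 7) / 2 = 32 / 2 = 16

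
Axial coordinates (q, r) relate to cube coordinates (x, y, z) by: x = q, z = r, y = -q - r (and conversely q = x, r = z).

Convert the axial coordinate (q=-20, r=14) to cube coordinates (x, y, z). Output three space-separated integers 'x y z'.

Answer: -20 6 14

Derivation:
x = q = -20
z = r = 14
y = -x - z = -(-20) - (14) = 6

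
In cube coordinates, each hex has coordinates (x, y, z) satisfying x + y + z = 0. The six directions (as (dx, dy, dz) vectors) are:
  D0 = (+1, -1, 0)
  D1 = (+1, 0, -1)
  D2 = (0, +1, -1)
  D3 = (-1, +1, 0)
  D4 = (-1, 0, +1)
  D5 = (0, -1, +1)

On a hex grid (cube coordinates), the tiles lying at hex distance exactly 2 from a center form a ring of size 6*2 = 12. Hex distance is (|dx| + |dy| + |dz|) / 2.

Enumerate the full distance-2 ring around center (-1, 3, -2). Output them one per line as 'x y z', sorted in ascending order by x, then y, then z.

Walk ring at distance 2 from (-1, 3, -2):
Start at center + D4*2 = (-3, 3, 0)
  hex 0: (-3, 3, 0)
  hex 1: (-2, 2, 0)
  hex 2: (-1, 1, 0)
  hex 3: (0, 1, -1)
  hex 4: (1, 1, -2)
  hex 5: (1, 2, -3)
  hex 6: (1, 3, -4)
  hex 7: (0, 4, -4)
  hex 8: (-1, 5, -4)
  hex 9: (-2, 5, -3)
  hex 10: (-3, 5, -2)
  hex 11: (-3, 4, -1)
Sorted: 12 hexes.

Answer: -3 3 0
-3 4 -1
-3 5 -2
-2 2 0
-2 5 -3
-1 1 0
-1 5 -4
0 1 -1
0 4 -4
1 1 -2
1 2 -3
1 3 -4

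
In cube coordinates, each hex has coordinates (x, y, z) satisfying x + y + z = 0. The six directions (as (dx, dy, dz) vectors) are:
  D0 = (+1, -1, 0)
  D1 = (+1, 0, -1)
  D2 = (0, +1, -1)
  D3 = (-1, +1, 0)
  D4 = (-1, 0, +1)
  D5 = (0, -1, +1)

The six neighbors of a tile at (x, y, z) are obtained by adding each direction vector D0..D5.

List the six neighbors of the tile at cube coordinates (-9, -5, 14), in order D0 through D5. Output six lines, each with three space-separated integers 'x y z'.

Answer: -8 -6 14
-8 -5 13
-9 -4 13
-10 -4 14
-10 -5 15
-9 -6 15

Derivation:
Center: (-9, -5, 14). Add each direction:
  D0: (-9, -5, 14) + (1, -1, 0) = (-8, -6, 14)
  D1: (-9, -5, 14) + (1, 0, -1) = (-8, -5, 13)
  D2: (-9, -5, 14) + (0, 1, -1) = (-9, -4, 13)
  D3: (-9, -5, 14) + (-1, 1, 0) = (-10, -4, 14)
  D4: (-9, -5, 14) + (-1, 0, 1) = (-10, -5, 15)
  D5: (-9, -5, 14) + (0, -1, 1) = (-9, -6, 15)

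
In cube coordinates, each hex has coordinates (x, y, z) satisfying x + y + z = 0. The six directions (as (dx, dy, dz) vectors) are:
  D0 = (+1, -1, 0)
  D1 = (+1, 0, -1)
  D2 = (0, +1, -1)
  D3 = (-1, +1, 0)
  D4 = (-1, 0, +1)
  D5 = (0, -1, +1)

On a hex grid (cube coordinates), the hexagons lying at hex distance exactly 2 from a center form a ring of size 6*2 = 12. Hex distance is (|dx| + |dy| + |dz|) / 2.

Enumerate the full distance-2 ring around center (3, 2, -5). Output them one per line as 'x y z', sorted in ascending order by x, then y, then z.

Walk ring at distance 2 from (3, 2, -5):
Start at center + D4*2 = (1, 2, -3)
  hex 0: (1, 2, -3)
  hex 1: (2, 1, -3)
  hex 2: (3, 0, -3)
  hex 3: (4, 0, -4)
  hex 4: (5, 0, -5)
  hex 5: (5, 1, -6)
  hex 6: (5, 2, -7)
  hex 7: (4, 3, -7)
  hex 8: (3, 4, -7)
  hex 9: (2, 4, -6)
  hex 10: (1, 4, -5)
  hex 11: (1, 3, -4)
Sorted: 12 hexes.

Answer: 1 2 -3
1 3 -4
1 4 -5
2 1 -3
2 4 -6
3 0 -3
3 4 -7
4 0 -4
4 3 -7
5 0 -5
5 1 -6
5 2 -7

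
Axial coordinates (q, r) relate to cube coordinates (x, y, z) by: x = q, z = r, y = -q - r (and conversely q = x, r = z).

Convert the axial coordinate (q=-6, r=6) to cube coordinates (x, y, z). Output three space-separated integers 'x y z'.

x = q = -6
z = r = 6
y = -x - z = -(-6) - (6) = 0

Answer: -6 0 6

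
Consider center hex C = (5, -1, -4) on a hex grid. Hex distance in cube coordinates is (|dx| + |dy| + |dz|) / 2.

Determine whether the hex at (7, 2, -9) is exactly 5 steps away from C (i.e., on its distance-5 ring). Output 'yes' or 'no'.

Answer: yes

Derivation:
|px - cx| = |7 - 5| = 2
|py - cy| = |2 - (-1)| = 3
|pz - cz| = |-9 - (-4)| = 5
distance = (2+3+5)/2 = 10/2 = 5
radius = 5; distance == radius -> yes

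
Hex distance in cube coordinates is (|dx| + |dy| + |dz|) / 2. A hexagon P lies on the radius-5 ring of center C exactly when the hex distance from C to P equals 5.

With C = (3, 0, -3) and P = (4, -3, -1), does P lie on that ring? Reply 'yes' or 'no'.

|px - cx| = |4 - 3| = 1
|py - cy| = |-3 - 0| = 3
|pz - cz| = |-1 - (-3)| = 2
distance = (1+3+2)/2 = 6/2 = 3
radius = 5; distance != radius -> no

Answer: no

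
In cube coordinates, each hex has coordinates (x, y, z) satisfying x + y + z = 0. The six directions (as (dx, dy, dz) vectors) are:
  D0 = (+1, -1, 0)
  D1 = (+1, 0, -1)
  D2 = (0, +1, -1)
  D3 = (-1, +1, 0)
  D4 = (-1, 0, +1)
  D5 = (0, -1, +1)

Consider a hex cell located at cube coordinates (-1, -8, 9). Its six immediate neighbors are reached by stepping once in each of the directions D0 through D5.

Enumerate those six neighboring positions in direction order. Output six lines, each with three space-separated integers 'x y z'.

Center: (-1, -8, 9). Add each direction:
  D0: (-1, -8, 9) + (1, -1, 0) = (0, -9, 9)
  D1: (-1, -8, 9) + (1, 0, -1) = (0, -8, 8)
  D2: (-1, -8, 9) + (0, 1, -1) = (-1, -7, 8)
  D3: (-1, -8, 9) + (-1, 1, 0) = (-2, -7, 9)
  D4: (-1, -8, 9) + (-1, 0, 1) = (-2, -8, 10)
  D5: (-1, -8, 9) + (0, -1, 1) = (-1, -9, 10)

Answer: 0 -9 9
0 -8 8
-1 -7 8
-2 -7 9
-2 -8 10
-1 -9 10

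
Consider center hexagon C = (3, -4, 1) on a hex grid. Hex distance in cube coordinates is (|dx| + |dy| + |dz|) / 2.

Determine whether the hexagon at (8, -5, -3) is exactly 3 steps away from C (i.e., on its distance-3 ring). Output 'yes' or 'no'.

|px - cx| = |8 - 3| = 5
|py - cy| = |-5 - (-4)| = 1
|pz - cz| = |-3 - 1| = 4
distance = (5+1+4)/2 = 10/2 = 5
radius = 3; distance != radius -> no

Answer: no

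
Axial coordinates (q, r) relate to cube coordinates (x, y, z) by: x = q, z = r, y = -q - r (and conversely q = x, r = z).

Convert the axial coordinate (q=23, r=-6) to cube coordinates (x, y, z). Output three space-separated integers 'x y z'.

Answer: 23 -17 -6

Derivation:
x = q = 23
z = r = -6
y = -x - z = -(23) - (-6) = -17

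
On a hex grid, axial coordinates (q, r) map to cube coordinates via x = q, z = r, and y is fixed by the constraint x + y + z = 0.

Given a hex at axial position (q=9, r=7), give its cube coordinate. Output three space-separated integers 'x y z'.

Answer: 9 -16 7

Derivation:
x = q = 9
z = r = 7
y = -x - z = -(9) - (7) = -16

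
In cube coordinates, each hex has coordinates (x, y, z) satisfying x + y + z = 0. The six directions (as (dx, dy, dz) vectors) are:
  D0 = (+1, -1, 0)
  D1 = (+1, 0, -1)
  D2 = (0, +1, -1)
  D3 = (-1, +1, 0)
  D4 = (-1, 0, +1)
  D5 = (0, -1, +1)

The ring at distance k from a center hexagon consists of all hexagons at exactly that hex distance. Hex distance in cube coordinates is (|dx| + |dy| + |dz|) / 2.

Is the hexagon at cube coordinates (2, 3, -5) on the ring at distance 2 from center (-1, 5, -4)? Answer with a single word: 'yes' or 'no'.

Answer: no

Derivation:
|px - cx| = |2 - (-1)| = 3
|py - cy| = |3 - 5| = 2
|pz - cz| = |-5 - (-4)| = 1
distance = (3+2+1)/2 = 6/2 = 3
radius = 2; distance != radius -> no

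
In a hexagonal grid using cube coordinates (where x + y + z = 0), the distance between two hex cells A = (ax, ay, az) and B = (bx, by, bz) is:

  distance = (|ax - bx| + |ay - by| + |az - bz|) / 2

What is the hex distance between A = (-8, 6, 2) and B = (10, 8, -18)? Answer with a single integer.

|ax - bx| = |-8 - 10| = 18
|ay - by| = |6 - 8| = 2
|az - bz| = |2 - (-18)| = 20
distance = (18 + 2 + 20) / 2 = 40 / 2 = 20

Answer: 20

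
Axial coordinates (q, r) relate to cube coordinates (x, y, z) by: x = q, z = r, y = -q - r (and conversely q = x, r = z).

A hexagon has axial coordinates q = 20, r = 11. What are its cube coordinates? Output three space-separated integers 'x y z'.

x = q = 20
z = r = 11
y = -x - z = -(20) - (11) = -31

Answer: 20 -31 11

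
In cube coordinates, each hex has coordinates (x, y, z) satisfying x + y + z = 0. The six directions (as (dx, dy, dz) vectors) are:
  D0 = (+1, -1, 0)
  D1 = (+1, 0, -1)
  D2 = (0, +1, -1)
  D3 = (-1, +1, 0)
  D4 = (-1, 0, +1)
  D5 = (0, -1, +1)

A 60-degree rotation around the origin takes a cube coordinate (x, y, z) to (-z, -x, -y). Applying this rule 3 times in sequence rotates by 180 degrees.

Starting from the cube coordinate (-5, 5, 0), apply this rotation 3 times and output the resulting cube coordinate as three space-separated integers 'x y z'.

Start: (-5, 5, 0)
Step 1: (-5, 5, 0) -> (-(0), -(-5), -(5)) = (0, 5, -5)
Step 2: (0, 5, -5) -> (-(-5), -(0), -(5)) = (5, 0, -5)
Step 3: (5, 0, -5) -> (-(-5), -(5), -(0)) = (5, -5, 0)

Answer: 5 -5 0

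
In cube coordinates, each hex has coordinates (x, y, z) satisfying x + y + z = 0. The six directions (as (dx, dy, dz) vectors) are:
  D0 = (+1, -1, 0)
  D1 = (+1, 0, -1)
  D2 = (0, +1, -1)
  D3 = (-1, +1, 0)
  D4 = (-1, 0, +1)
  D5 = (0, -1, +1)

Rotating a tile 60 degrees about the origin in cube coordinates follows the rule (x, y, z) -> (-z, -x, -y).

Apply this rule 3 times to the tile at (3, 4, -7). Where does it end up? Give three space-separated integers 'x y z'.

Start: (3, 4, -7)
Step 1: (3, 4, -7) -> (-(-7), -(3), -(4)) = (7, -3, -4)
Step 2: (7, -3, -4) -> (-(-4), -(7), -(-3)) = (4, -7, 3)
Step 3: (4, -7, 3) -> (-(3), -(4), -(-7)) = (-3, -4, 7)

Answer: -3 -4 7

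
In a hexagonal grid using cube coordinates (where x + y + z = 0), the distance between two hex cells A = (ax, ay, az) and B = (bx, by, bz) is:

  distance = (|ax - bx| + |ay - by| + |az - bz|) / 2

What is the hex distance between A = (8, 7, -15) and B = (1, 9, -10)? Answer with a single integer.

|ax - bx| = |8 - 1| = 7
|ay - by| = |7 - 9| = 2
|az - bz| = |-15 - (-10)| = 5
distance = (7 + 2 + 5) / 2 = 14 / 2 = 7

Answer: 7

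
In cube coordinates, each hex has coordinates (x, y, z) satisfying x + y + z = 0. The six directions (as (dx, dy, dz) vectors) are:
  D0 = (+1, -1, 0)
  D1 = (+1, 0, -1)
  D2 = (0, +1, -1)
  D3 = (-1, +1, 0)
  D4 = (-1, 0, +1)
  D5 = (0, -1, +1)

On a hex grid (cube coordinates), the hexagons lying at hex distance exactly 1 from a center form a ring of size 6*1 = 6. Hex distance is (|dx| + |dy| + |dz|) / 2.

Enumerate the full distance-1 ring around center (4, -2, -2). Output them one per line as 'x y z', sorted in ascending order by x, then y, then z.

Answer: 3 -2 -1
3 -1 -2
4 -3 -1
4 -1 -3
5 -3 -2
5 -2 -3

Derivation:
Walk ring at distance 1 from (4, -2, -2):
Start at center + D4*1 = (3, -2, -1)
  hex 0: (3, -2, -1)
  hex 1: (4, -3, -1)
  hex 2: (5, -3, -2)
  hex 3: (5, -2, -3)
  hex 4: (4, -1, -3)
  hex 5: (3, -1, -2)
Sorted: 6 hexes.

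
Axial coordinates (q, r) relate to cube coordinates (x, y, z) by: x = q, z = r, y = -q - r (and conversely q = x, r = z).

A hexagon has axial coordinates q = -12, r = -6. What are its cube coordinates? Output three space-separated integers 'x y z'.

Answer: -12 18 -6

Derivation:
x = q = -12
z = r = -6
y = -x - z = -(-12) - (-6) = 18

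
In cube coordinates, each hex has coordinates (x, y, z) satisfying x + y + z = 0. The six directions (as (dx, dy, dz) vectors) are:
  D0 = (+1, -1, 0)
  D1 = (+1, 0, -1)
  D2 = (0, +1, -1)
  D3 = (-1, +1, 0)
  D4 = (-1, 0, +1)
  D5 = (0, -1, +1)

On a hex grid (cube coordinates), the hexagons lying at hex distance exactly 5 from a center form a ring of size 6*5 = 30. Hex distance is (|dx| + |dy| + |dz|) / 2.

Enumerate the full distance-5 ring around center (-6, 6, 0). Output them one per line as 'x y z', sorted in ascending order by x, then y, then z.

Answer: -11 6 5
-11 7 4
-11 8 3
-11 9 2
-11 10 1
-11 11 0
-10 5 5
-10 11 -1
-9 4 5
-9 11 -2
-8 3 5
-8 11 -3
-7 2 5
-7 11 -4
-6 1 5
-6 11 -5
-5 1 4
-5 10 -5
-4 1 3
-4 9 -5
-3 1 2
-3 8 -5
-2 1 1
-2 7 -5
-1 1 0
-1 2 -1
-1 3 -2
-1 4 -3
-1 5 -4
-1 6 -5

Derivation:
Walk ring at distance 5 from (-6, 6, 0):
Start at center + D4*5 = (-11, 6, 5)
  hex 0: (-11, 6, 5)
  hex 1: (-10, 5, 5)
  hex 2: (-9, 4, 5)
  hex 3: (-8, 3, 5)
  hex 4: (-7, 2, 5)
  hex 5: (-6, 1, 5)
  hex 6: (-5, 1, 4)
  hex 7: (-4, 1, 3)
  hex 8: (-3, 1, 2)
  hex 9: (-2, 1, 1)
  hex 10: (-1, 1, 0)
  hex 11: (-1, 2, -1)
  hex 12: (-1, 3, -2)
  hex 13: (-1, 4, -3)
  hex 14: (-1, 5, -4)
  hex 15: (-1, 6, -5)
  hex 16: (-2, 7, -5)
  hex 17: (-3, 8, -5)
  hex 18: (-4, 9, -5)
  hex 19: (-5, 10, -5)
  hex 20: (-6, 11, -5)
  hex 21: (-7, 11, -4)
  hex 22: (-8, 11, -3)
  hex 23: (-9, 11, -2)
  hex 24: (-10, 11, -1)
  hex 25: (-11, 11, 0)
  hex 26: (-11, 10, 1)
  hex 27: (-11, 9, 2)
  hex 28: (-11, 8, 3)
  hex 29: (-11, 7, 4)
Sorted: 30 hexes.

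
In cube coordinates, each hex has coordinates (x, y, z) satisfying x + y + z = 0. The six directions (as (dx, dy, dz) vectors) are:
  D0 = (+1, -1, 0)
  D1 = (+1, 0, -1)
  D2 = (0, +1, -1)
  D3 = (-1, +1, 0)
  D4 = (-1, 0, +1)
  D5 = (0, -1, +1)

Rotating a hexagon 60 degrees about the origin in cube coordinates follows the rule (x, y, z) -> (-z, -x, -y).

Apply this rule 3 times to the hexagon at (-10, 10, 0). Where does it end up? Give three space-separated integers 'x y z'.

Answer: 10 -10 0

Derivation:
Start: (-10, 10, 0)
Step 1: (-10, 10, 0) -> (-(0), -(-10), -(10)) = (0, 10, -10)
Step 2: (0, 10, -10) -> (-(-10), -(0), -(10)) = (10, 0, -10)
Step 3: (10, 0, -10) -> (-(-10), -(10), -(0)) = (10, -10, 0)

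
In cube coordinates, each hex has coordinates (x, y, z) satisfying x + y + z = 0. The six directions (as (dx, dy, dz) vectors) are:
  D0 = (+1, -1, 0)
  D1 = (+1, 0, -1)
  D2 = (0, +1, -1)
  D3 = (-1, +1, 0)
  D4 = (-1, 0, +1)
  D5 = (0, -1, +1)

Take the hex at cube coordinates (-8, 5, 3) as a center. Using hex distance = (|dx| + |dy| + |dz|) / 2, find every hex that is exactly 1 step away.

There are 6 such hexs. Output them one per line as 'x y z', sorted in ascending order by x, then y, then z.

Walk ring at distance 1 from (-8, 5, 3):
Start at center + D4*1 = (-9, 5, 4)
  hex 0: (-9, 5, 4)
  hex 1: (-8, 4, 4)
  hex 2: (-7, 4, 3)
  hex 3: (-7, 5, 2)
  hex 4: (-8, 6, 2)
  hex 5: (-9, 6, 3)
Sorted: 6 hexes.

Answer: -9 5 4
-9 6 3
-8 4 4
-8 6 2
-7 4 3
-7 5 2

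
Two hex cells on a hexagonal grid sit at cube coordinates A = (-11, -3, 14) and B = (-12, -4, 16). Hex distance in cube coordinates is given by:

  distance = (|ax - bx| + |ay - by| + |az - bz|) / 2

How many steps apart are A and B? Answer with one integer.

Answer: 2

Derivation:
|ax - bx| = |-11 - (-12)| = 1
|ay - by| = |-3 - (-4)| = 1
|az - bz| = |14 - 16| = 2
distance = (1 + 1 + 2) / 2 = 4 / 2 = 2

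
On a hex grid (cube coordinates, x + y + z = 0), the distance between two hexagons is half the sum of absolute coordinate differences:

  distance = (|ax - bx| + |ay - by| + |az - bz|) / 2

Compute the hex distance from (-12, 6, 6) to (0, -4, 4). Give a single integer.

Answer: 12

Derivation:
|ax - bx| = |-12 - 0| = 12
|ay - by| = |6 - (-4)| = 10
|az - bz| = |6 - 4| = 2
distance = (12 + 10 + 2) / 2 = 24 / 2 = 12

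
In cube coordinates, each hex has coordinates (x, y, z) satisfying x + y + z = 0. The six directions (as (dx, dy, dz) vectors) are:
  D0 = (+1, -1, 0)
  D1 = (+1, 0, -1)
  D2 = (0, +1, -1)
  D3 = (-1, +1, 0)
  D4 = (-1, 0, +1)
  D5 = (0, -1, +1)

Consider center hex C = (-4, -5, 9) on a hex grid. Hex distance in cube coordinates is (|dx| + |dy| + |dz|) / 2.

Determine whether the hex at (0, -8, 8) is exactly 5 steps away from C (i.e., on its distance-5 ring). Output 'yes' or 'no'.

|px - cx| = |0 - (-4)| = 4
|py - cy| = |-8 - (-5)| = 3
|pz - cz| = |8 - 9| = 1
distance = (4+3+1)/2 = 8/2 = 4
radius = 5; distance != radius -> no

Answer: no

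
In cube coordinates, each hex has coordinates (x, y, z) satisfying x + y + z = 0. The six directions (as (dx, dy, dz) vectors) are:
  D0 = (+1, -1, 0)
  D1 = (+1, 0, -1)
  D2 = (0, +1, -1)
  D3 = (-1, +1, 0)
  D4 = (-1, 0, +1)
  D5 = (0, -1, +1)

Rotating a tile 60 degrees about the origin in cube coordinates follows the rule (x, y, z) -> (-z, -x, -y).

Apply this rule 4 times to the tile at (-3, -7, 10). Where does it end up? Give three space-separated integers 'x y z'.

Start: (-3, -7, 10)
Step 1: (-3, -7, 10) -> (-(10), -(-3), -(-7)) = (-10, 3, 7)
Step 2: (-10, 3, 7) -> (-(7), -(-10), -(3)) = (-7, 10, -3)
Step 3: (-7, 10, -3) -> (-(-3), -(-7), -(10)) = (3, 7, -10)
Step 4: (3, 7, -10) -> (-(-10), -(3), -(7)) = (10, -3, -7)

Answer: 10 -3 -7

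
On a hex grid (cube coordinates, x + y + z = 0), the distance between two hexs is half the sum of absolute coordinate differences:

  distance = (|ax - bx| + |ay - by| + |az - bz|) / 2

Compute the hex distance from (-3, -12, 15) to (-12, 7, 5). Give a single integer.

|ax - bx| = |-3 - (-12)| = 9
|ay - by| = |-12 - 7| = 19
|az - bz| = |15 - 5| = 10
distance = (9 + 19 + 10) / 2 = 38 / 2 = 19

Answer: 19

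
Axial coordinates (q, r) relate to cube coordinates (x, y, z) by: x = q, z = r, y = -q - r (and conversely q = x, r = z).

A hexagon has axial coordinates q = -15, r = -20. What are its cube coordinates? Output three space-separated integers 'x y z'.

Answer: -15 35 -20

Derivation:
x = q = -15
z = r = -20
y = -x - z = -(-15) - (-20) = 35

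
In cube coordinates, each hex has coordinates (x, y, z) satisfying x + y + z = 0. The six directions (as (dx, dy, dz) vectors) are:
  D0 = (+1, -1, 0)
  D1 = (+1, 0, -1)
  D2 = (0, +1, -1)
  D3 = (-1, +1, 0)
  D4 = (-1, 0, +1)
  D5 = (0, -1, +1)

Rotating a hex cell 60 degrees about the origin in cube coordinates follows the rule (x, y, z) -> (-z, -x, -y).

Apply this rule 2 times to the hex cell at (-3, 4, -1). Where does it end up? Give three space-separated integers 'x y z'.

Answer: 4 -1 -3

Derivation:
Start: (-3, 4, -1)
Step 1: (-3, 4, -1) -> (-(-1), -(-3), -(4)) = (1, 3, -4)
Step 2: (1, 3, -4) -> (-(-4), -(1), -(3)) = (4, -1, -3)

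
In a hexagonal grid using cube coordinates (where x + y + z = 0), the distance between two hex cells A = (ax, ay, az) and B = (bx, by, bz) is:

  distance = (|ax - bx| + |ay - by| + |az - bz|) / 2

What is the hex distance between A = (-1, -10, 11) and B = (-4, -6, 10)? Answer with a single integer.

|ax - bx| = |-1 - (-4)| = 3
|ay - by| = |-10 - (-6)| = 4
|az - bz| = |11 - 10| = 1
distance = (3 + 4 + 1) / 2 = 8 / 2 = 4

Answer: 4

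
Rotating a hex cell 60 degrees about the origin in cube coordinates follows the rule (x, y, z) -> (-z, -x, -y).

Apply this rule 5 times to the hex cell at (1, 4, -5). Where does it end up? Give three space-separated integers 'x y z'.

Start: (1, 4, -5)
Step 1: (1, 4, -5) -> (-(-5), -(1), -(4)) = (5, -1, -4)
Step 2: (5, -1, -4) -> (-(-4), -(5), -(-1)) = (4, -5, 1)
Step 3: (4, -5, 1) -> (-(1), -(4), -(-5)) = (-1, -4, 5)
Step 4: (-1, -4, 5) -> (-(5), -(-1), -(-4)) = (-5, 1, 4)
Step 5: (-5, 1, 4) -> (-(4), -(-5), -(1)) = (-4, 5, -1)

Answer: -4 5 -1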